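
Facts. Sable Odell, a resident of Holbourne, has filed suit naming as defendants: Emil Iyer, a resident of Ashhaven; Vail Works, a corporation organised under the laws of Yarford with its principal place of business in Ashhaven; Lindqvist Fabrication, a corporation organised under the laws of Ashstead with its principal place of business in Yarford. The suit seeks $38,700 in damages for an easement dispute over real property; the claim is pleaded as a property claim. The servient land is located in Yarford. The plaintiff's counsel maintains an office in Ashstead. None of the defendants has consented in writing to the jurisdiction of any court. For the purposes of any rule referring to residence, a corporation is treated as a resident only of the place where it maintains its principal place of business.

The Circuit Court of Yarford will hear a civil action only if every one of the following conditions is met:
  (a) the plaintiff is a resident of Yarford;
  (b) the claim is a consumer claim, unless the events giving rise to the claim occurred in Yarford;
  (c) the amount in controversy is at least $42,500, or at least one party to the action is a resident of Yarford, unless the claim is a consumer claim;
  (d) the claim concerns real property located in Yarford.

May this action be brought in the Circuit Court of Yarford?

The Circuit Court of Yarford:
  (a) The plaintiff resides in Holbourne, not Yarford. Fails.
  (b) The claim is a property claim, not a consumer claim. However, the operative events occurred in Yarford, so the 'unless' proviso supplies this condition. Satisfied.
  (c) Lindqvist Fabrication resides in Yarford, so one alternative holds. Condition met.
  (d) The property lies in Yarford. Condition met.
  → The court lacks jurisdiction.

No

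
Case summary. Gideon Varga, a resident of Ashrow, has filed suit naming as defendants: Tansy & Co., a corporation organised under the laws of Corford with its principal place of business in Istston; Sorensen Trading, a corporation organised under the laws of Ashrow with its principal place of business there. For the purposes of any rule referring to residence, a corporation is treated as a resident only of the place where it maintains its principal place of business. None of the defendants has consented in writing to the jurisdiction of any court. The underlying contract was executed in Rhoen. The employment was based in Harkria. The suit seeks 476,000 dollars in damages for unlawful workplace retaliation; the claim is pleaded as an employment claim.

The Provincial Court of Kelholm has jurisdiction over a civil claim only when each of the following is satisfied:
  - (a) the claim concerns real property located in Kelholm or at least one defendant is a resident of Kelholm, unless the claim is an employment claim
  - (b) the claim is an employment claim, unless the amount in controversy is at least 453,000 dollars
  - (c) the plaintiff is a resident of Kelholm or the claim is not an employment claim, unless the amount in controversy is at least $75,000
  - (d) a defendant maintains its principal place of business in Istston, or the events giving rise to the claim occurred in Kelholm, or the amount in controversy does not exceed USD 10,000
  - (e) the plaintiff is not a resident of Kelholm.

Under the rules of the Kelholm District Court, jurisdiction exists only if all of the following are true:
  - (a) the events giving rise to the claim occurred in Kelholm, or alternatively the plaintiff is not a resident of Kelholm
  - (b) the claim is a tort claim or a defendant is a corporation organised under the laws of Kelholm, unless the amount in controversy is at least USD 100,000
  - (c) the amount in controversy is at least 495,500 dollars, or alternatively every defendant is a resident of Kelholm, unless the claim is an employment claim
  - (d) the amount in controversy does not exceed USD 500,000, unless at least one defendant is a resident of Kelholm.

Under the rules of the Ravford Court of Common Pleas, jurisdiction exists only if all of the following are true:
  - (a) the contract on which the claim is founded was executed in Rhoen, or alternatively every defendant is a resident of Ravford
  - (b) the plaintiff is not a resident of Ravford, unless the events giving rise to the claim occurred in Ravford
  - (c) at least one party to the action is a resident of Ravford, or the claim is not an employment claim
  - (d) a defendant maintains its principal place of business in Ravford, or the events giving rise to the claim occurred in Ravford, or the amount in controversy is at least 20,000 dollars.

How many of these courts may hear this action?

The Provincial Court of Kelholm:
  (a) The claim does not concern real property; no defendant resides in Kelholm (they reside in Istston, Ashrow) — no alternative holds. But the claim is an employment claim, and the 'unless' clause therefore excuses the requirement. Met.
  (b) The claim is an employment claim. Met.
  (c) The plaintiff resides in Ashrow, not Kelholm; the claim is an employment claim — no alternative holds. The proviso rescues it, though: the amount in controversy is $476,000, which meets the 75,000 dollars floor. Met.
  (d) Tansy & Co. has its principal place of business in Istston — that alternative is enough. Condition met.
  (e) The plaintiff resides in Ashrow, which is not Kelholm. Satisfied.
  → The court has jurisdiction.
The Kelholm District Court:
  (a) The plaintiff resides in Ashrow, which is not Kelholm, which satisfies one of the alternatives. Satisfied.
  (b) The claim is an employment claim, not a tort claim; the corporate defendant(s) are organised in Ashrow, Corford, not Kelholm — none of the alternatives is met. But the amount in controversy is 476,000 dollars, which meets the 100,000 dollars floor, and the 'unless' clause therefore excuses the requirement. Satisfied.
  (c) The amount in controversy is USD 476,000, below the $495,500 floor; the defendants reside as follows — Tansy & Co. in Istston, Sorensen Trading in Ashrow — not all in Kelholm — every alternative fails. The proviso rescues it, though: the claim is an employment claim. Met.
  (d) The amount in controversy is USD 476,000, within the USD 500,000 ceiling. Satisfied.
  → All conditions met; jurisdiction exists.
The Ravford Court of Common Pleas:
  (a) The contract was executed in Rhoen — that alternative is enough. Met.
  (b) The plaintiff resides in Ashrow, which is not Ravford. Met.
  (c) No party resides in Ravford; the claim is an employment claim — none of the alternatives is met. Condition not met.
  (d) The amount in controversy is USD 476,000, which meets the USD 20,000 floor, so this disjunct is met. Satisfied.
  → At least one condition fails; no jurisdiction.
Courts with jurisdiction: the Provincial Court of Kelholm, the Kelholm District Court — 2 in total.

2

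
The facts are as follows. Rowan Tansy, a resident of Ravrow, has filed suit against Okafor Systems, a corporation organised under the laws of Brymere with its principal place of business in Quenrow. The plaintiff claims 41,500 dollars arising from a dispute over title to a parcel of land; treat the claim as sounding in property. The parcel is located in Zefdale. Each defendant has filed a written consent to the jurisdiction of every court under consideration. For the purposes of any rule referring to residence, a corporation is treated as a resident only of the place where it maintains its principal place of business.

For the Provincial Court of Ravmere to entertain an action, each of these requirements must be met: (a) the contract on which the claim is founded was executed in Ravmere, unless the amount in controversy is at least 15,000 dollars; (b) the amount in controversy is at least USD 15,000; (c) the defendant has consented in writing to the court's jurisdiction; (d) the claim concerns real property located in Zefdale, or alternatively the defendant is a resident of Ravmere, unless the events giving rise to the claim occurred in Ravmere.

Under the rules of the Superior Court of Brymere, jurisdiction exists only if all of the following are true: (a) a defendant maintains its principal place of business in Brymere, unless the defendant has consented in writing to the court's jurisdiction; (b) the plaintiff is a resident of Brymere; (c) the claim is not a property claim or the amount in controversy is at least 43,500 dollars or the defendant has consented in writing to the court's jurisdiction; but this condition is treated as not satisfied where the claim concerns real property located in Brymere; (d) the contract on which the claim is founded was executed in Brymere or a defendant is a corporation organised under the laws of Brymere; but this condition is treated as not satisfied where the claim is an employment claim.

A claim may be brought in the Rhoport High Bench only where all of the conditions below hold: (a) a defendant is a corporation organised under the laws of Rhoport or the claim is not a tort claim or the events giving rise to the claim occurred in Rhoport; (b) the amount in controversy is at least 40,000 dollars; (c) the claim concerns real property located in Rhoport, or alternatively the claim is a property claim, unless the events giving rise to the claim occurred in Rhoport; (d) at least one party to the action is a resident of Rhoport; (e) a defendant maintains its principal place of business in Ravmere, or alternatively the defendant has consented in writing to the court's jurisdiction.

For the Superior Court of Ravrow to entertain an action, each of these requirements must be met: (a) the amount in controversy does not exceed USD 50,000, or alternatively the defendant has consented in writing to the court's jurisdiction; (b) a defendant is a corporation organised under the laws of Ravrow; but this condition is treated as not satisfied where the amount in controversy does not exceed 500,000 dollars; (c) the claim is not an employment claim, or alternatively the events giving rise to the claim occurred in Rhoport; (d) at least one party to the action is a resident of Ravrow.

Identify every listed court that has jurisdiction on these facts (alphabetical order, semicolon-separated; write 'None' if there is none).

The Provincial Court of Ravmere:
  (a) No contract (and hence no place of execution) is alleged. However, the amount in controversy is $41,500, which meets the $15,000 floor, so the 'unless' proviso supplies this condition. Met.
  (b) The amount in controversy is $41,500, which meets the 15,000 dollars floor. Satisfied.
  (c) Every defendant has filed written consent. Met.
  (d) The property lies in Zefdale, so one alternative holds. Met.
  → Every requirement is satisfied — jurisdiction.
The Superior Court of Brymere:
  (a) The corporate defendant(s) have their principal place of business in Quenrow, not Brymere. But every defendant has filed written consent, and the 'unless' clause therefore excuses the requirement. Condition met.
  (b) The plaintiff resides in Ravrow, not Brymere. Fails.
  (c) Every defendant has filed written consent — that alternative is enough. And the carve-out is inapplicable — the property lies in Zefdale, not Brymere. Met.
  (d) Okafor Systems is organised under the laws of Brymere, so one alternative holds. And the carve-out is inapplicable — the claim is a property claim, not an employment claim. Satisfied.
  → At least one condition fails; no jurisdiction.
The Rhoport High Bench:
  (a) The claim is a property claim, not a tort claim — that alternative is enough. Met.
  (b) The amount in controversy is $41,500, which meets the USD 40,000 floor. Condition met.
  (c) The claim is a property claim, so one alternative holds. Satisfied.
  (d) No party resides in Rhoport. Not satisfied.
  (e) Every defendant has filed written consent, so this disjunct is met. Condition met.
  → Not every requirement is met — no jurisdiction.
The Superior Court of Ravrow:
  (a) The amount in controversy is $41,500, within the USD 50,000 ceiling, so this disjunct is met. Met.
  (b) The corporate defendant(s) are organised in Brymere, not Ravrow. Fails.
  (c) The claim is a property claim, not an employment claim, which satisfies one of the alternatives. Satisfied.
  (d) Rowan Tansy resides in Ravrow. Met.
  → At least one condition fails; no jurisdiction.

the Provincial Court of Ravmere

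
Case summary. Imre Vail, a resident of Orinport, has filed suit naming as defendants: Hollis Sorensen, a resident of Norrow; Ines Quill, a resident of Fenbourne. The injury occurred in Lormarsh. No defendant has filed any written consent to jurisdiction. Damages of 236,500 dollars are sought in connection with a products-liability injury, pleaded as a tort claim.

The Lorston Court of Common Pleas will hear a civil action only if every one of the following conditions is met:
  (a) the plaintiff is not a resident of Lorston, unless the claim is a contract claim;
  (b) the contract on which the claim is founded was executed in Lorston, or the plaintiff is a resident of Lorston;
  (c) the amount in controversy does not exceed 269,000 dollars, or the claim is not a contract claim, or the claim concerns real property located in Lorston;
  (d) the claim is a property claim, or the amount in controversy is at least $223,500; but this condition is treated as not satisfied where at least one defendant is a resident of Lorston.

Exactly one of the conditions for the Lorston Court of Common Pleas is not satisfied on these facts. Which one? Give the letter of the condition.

(b)

The Lorston Court of Common Pleas:
  (a) The plaintiff resides in Orinport, which is not Lorston. Met.
  (b) No contract (and hence no place of execution) is alleged; the plaintiff resides in Orinport, not Lorston — none of the alternatives is met. Not satisfied.
  (c) The amount in controversy is USD 236,500, within the $269,000 ceiling, so one alternative holds. Satisfied.
  (d) The amount in controversy is 236,500 dollars, which meets the 223,500 dollars floor — that alternative is enough. And the carve-out is inapplicable — no defendant resides in Lorston (they reside in Norrow, Fenbourne). Satisfied.
Only condition (b) fails.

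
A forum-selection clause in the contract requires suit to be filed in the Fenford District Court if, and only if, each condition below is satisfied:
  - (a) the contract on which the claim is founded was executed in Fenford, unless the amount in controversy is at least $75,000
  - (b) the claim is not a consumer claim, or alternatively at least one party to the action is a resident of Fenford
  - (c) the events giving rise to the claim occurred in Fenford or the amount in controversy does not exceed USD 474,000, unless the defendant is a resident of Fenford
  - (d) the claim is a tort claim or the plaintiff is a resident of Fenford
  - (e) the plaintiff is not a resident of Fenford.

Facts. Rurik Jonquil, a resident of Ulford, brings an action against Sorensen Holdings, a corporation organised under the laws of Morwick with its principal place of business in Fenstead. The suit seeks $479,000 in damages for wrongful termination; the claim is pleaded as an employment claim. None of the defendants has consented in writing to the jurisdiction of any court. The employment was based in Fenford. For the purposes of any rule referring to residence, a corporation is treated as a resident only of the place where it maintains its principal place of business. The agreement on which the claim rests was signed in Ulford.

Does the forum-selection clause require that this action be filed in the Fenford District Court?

The Fenford District Court:
  (a) The contract was executed in Ulford, not Fenford. However, the amount in controversy is 479,000 dollars, which meets the $75,000 floor, so the 'unless' proviso supplies this condition. Satisfied.
  (b) The claim is an employment claim, not a consumer claim, which satisfies one of the alternatives. Met.
  (c) The operative events occurred in Fenford, so one alternative holds. Met.
  (d) The claim is an employment claim, not a tort claim; the plaintiff resides in Ulford, not Fenford — none of the alternatives is met. Not met.
  (e) The plaintiff resides in Ulford, which is not Fenford. Condition met.
  → Forum clause is not triggered.

No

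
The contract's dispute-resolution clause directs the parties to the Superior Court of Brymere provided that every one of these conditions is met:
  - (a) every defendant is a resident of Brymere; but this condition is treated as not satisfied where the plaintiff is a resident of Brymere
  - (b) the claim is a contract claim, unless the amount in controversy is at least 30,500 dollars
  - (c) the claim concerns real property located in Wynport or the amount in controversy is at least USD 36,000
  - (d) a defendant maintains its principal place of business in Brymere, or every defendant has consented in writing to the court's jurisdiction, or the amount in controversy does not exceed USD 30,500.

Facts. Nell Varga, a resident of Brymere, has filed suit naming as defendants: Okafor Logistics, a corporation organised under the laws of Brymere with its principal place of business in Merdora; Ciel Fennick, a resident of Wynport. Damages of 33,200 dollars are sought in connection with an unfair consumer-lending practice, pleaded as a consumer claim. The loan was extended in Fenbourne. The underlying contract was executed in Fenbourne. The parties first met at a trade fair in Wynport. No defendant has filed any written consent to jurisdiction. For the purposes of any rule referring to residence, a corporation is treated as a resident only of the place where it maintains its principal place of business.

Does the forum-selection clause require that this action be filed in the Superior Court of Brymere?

No

The Superior Court of Brymere:
  (a) The defendants reside as follows — Okafor Logistics in Merdora, Ciel Fennick in Wynport — not all in Brymere. Condition not met.
  (b) The claim is a consumer claim, not a contract claim. But the amount in controversy is $33,200, which meets the $30,500 floor, and the 'unless' clause therefore excuses the requirement. Condition met.
  (c) The claim does not concern real property; the amount in controversy is 33,200 dollars, below the USD 36,000 floor — none of the alternatives is met. Not satisfied.
  (d) The corporate defendant(s) have their principal place of business in Merdora, not Brymere; no such written consent has been filed; the amount in controversy is $33,200, above the 30,500 dollars ceiling — none of the alternatives is met. Not satisfied.
  → Forum clause is not triggered.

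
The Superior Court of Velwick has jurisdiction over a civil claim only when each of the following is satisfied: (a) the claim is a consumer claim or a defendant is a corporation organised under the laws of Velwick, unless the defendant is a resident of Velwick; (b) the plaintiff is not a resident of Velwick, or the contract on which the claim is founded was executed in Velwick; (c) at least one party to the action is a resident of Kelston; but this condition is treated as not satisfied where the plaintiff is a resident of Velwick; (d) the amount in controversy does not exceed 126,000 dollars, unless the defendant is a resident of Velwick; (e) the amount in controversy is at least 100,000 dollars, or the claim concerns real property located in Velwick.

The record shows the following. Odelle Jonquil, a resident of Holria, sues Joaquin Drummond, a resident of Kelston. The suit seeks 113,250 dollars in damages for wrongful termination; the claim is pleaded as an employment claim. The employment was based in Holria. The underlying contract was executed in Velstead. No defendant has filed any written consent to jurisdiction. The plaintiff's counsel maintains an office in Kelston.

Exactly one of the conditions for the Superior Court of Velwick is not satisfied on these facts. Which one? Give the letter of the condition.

The Superior Court of Velwick:
  (a) The claim is an employment claim, not a consumer claim; no defendant is a corporation — none of the alternatives is met. And the defendant resides in Kelston, not Velwick, so the proviso does not save it. Condition not met.
  (b) The plaintiff resides in Holria, which is not Velwick, so one alternative holds. Condition met.
  (c) Joaquin Drummond resides in Kelston. The carve-out does not apply: the plaintiff resides in Holria, not Velwick. Condition met.
  (d) The amount in controversy is 113,250 dollars, within the USD 126,000 ceiling. Met.
  (e) The amount in controversy is 113,250 dollars, which meets the USD 100,000 floor, so this disjunct is met. Condition met.
Only condition (a) fails.

(a)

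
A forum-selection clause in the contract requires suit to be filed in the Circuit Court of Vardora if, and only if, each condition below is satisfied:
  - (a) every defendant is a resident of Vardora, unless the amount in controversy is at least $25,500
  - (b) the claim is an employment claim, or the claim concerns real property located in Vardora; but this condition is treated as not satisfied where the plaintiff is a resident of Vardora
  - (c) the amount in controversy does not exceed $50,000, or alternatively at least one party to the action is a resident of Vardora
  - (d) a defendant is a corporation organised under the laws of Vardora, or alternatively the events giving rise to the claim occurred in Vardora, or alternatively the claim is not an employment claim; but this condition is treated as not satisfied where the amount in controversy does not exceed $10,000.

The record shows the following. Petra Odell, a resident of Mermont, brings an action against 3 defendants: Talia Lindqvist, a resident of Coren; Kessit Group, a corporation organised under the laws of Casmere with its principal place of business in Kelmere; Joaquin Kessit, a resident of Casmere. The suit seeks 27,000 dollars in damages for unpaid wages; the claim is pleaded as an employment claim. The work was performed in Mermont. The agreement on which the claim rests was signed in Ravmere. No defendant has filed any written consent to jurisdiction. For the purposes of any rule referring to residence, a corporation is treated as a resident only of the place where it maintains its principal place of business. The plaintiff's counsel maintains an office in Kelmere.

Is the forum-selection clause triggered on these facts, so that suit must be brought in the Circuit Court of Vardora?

No

The Circuit Court of Vardora:
  (a) The defendants reside as follows — Talia Lindqvist in Coren, Kessit Group in Kelmere, Joaquin Kessit in Casmere — not all in Vardora. However, the amount in controversy is USD 27,000, which meets the 25,500 dollars floor, so the 'unless' proviso supplies this condition. Condition met.
  (b) The claim is an employment claim, which satisfies one of the alternatives. The carve-out does not apply: the plaintiff resides in Mermont, not Vardora. Met.
  (c) The amount in controversy is 27,000 dollars, within the 50,000 dollars ceiling, so this disjunct is met. Condition met.
  (d) The corporate defendant(s) are organised in Casmere, not Vardora; the operative events occurred in Mermont, not Vardora; the claim is an employment claim — no alternative holds. Fails.
  → The clause does not apply.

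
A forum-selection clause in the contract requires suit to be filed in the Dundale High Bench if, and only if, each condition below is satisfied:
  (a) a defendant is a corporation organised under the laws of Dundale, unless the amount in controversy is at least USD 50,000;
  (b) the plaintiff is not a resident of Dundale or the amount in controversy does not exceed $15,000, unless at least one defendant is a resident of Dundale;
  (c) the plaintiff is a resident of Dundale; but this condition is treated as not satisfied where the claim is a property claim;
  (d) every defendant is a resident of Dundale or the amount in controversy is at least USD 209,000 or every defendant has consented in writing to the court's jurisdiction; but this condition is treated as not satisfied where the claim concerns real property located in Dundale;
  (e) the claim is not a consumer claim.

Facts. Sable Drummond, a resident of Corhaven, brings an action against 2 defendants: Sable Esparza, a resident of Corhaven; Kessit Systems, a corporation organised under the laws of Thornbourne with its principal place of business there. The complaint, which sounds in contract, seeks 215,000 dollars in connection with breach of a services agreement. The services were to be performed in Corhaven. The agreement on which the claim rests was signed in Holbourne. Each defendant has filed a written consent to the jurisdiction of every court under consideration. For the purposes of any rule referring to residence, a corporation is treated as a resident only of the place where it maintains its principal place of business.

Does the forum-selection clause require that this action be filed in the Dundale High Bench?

The Dundale High Bench:
  (a) The corporate defendant(s) are organised in Thornbourne, not Dundale. The proviso rescues it, though: the amount in controversy is $215,000, which meets the USD 50,000 floor. Satisfied.
  (b) The plaintiff resides in Corhaven, which is not Dundale, so one alternative holds. Met.
  (c) The plaintiff resides in Corhaven, not Dundale. Not met.
  (d) The amount in controversy is $215,000, which meets the USD 209,000 floor, so one alternative holds. The exception is not triggered, since the claim does not concern real property. Met.
  (e) The claim is a contract claim, not a consumer claim. Satisfied.
  → The clause does not apply.

No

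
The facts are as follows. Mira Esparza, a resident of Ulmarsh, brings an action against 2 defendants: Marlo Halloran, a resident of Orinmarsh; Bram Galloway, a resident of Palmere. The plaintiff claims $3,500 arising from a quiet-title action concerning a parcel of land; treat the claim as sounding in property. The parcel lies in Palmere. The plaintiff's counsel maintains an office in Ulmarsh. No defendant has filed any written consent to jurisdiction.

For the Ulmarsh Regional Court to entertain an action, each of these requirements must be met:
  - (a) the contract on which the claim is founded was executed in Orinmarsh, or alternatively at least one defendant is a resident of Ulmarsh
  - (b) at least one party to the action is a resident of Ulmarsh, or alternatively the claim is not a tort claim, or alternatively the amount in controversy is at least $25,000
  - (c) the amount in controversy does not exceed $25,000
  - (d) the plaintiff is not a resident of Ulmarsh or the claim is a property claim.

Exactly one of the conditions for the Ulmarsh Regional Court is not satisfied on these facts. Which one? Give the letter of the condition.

(a)

The Ulmarsh Regional Court:
  (a) No contract (and hence no place of execution) is alleged; no defendant resides in Ulmarsh (they reside in Orinmarsh, Palmere) — none of the alternatives is met. Condition not met.
  (b) Mira Esparza resides in Ulmarsh, which satisfies one of the alternatives. Met.
  (c) The amount in controversy is 3,500 dollars, within the 25,000 dollars ceiling. Condition met.
  (d) The claim is a property claim, so one alternative holds. Met.
Only condition (a) fails.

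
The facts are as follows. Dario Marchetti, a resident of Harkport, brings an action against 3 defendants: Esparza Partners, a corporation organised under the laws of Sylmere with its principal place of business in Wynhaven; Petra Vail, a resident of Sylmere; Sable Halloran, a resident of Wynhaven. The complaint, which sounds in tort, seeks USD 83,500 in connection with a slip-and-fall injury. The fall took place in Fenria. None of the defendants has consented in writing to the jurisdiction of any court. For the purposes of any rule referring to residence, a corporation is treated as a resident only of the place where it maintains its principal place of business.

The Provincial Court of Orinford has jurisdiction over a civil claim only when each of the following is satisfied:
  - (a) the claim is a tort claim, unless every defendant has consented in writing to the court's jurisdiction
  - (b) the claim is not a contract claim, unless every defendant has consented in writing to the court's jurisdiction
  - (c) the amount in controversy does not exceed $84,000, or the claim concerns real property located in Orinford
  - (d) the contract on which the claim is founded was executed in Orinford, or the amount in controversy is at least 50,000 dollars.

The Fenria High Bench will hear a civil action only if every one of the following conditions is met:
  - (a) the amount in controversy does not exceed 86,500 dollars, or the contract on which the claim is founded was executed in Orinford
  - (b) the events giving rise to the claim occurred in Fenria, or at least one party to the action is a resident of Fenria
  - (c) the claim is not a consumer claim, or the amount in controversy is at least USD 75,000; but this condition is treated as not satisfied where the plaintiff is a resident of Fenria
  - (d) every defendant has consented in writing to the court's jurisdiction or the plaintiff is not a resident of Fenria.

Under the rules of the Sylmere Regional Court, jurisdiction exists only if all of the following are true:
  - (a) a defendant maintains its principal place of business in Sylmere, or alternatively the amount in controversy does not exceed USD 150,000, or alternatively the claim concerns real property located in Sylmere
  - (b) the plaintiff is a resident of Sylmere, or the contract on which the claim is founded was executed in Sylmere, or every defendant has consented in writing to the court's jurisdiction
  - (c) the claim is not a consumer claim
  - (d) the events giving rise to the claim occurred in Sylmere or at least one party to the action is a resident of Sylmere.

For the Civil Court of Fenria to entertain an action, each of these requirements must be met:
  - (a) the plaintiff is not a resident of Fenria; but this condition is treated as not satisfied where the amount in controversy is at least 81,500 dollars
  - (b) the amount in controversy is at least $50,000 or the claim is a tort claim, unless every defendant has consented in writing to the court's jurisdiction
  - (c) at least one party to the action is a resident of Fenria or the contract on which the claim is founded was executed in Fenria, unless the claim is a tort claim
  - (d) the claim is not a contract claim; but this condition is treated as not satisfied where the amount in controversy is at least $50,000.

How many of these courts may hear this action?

The Provincial Court of Orinford:
  (a) The claim is a tort claim. Met.
  (b) The claim is a tort claim, not a contract claim. Met.
  (c) The amount in controversy is USD 83,500, within the USD 84,000 ceiling, so one alternative holds. Met.
  (d) The amount in controversy is USD 83,500, which meets the 50,000 dollars floor — that alternative is enough. Condition met.
  → Jurisdiction lies.
The Fenria High Bench:
  (a) The amount in controversy is $83,500, within the 86,500 dollars ceiling, so this disjunct is met. Condition met.
  (b) The operative events occurred in Fenria, so this disjunct is met. Condition met.
  (c) The claim is a tort claim, not a consumer claim, so one alternative holds. The carve-out does not apply: the plaintiff resides in Harkport, not Fenria. Condition met.
  (d) The plaintiff resides in Harkport, which is not Fenria, which satisfies one of the alternatives. Met.
  → Every requirement is satisfied — jurisdiction.
The Sylmere Regional Court:
  (a) The amount in controversy is 83,500 dollars, within the $150,000 ceiling — that alternative is enough. Condition met.
  (b) The plaintiff resides in Harkport, not Sylmere; no contract (and hence no place of execution) is alleged; no such written consent has been filed — no alternative holds. Not met.
  (c) The claim is a tort claim, not a consumer claim. Condition met.
  (d) Petra Vail resides in Sylmere — that alternative is enough. Met.
  → The court lacks jurisdiction.
The Civil Court of Fenria:
  (a) The plaintiff resides in Harkport, which is not Fenria. But the carve-out bites: the amount in controversy is USD 83,500, which meets the $81,500 floor. Not satisfied.
  (b) The amount in controversy is USD 83,500, which meets the 50,000 dollars floor, so one alternative holds. Satisfied.
  (c) No party resides in Fenria; no contract (and hence no place of execution) is alleged — no alternative holds. The proviso rescues it, though: the claim is a tort claim. Met.
  (d) The claim is a tort claim, not a contract claim. However, the amount in controversy is $83,500, which meets the $50,000 floor, which falls within the stated exception and so defeats the condition. Not satisfied.
  → Not every requirement is met — no jurisdiction.
Courts with jurisdiction: the Provincial Court of Orinford, the Fenria High Bench — 2 in total.

2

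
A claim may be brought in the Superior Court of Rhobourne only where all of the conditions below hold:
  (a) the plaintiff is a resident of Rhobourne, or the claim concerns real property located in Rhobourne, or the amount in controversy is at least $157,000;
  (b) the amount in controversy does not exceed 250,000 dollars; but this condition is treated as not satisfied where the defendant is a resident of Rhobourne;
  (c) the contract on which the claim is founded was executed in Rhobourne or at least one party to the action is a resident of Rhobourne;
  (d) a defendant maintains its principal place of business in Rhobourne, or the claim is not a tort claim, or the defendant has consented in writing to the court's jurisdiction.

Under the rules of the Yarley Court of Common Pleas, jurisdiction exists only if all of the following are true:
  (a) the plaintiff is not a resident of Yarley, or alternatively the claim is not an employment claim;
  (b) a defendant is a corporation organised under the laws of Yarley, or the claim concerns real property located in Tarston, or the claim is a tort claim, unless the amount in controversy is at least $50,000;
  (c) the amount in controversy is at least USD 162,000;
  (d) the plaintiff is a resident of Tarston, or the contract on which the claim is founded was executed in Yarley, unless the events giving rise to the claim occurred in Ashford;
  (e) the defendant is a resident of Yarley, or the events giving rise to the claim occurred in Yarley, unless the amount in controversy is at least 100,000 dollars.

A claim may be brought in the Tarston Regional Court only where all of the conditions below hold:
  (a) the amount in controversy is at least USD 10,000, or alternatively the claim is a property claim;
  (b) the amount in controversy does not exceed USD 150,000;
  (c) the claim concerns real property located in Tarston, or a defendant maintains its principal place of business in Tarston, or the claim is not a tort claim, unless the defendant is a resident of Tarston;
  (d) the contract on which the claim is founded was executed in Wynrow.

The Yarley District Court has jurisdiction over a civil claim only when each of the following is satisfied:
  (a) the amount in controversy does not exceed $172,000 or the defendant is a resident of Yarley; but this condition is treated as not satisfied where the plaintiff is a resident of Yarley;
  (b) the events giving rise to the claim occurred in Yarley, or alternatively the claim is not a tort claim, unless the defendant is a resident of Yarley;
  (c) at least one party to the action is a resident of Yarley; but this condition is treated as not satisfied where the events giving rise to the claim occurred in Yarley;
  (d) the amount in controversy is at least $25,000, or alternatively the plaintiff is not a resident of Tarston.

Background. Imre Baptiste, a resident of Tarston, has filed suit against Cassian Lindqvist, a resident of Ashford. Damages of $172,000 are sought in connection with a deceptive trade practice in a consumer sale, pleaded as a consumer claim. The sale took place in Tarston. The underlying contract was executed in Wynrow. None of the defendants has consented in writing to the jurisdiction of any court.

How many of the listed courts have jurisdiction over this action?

1

The Superior Court of Rhobourne:
  (a) The amount in controversy is 172,000 dollars, which meets the USD 157,000 floor — that alternative is enough. Condition met.
  (b) The amount in controversy is $172,000, within the 250,000 dollars ceiling. The exception is not triggered, since the defendant resides in Ashford, not Rhobourne. Satisfied.
  (c) The contract was executed in Wynrow, not Rhobourne; no party resides in Rhobourne — none of the alternatives is met. Not met.
  (d) The claim is a consumer claim, not a tort claim, so one alternative holds. Met.
  → No jurisdiction.
The Yarley Court of Common Pleas:
  (a) The plaintiff resides in Tarston, which is not Yarley — that alternative is enough. Condition met.
  (b) No defendant is a corporation; the claim does not concern real property; the claim is a consumer claim, not a tort claim — every alternative fails. However, the amount in controversy is $172,000, which meets the 50,000 dollars floor, so the 'unless' proviso supplies this condition. Condition met.
  (c) The amount in controversy is 172,000 dollars, which meets the 162,000 dollars floor. Satisfied.
  (d) The plaintiff resides in Tarston, so one alternative holds. Satisfied.
  (e) The defendant resides in Ashford, not Yarley; the operative events occurred in Tarston, not Yarley — none of the alternatives is met. But the amount in controversy is USD 172,000, which meets the $100,000 floor, and the 'unless' clause therefore excuses the requirement. Satisfied.
  → Jurisdiction lies.
The Tarston Regional Court:
  (a) The amount in controversy is USD 172,000, which meets the USD 10,000 floor — that alternative is enough. Satisfied.
  (b) The amount in controversy is $172,000, above the USD 150,000 ceiling. Not met.
  (c) The claim is a consumer claim, not a tort claim, so this disjunct is met. Met.
  (d) The contract was executed in Wynrow. Condition met.
  → The court lacks jurisdiction.
The Yarley District Court:
  (a) The amount in controversy is $172,000, within the USD 172,000 ceiling — that alternative is enough. And the carve-out is inapplicable — the plaintiff resides in Tarston, not Yarley. Condition met.
  (b) The claim is a consumer claim, not a tort claim, so one alternative holds. Satisfied.
  (c) No party resides in Yarley. Not satisfied.
  (d) The amount in controversy is USD 172,000, which meets the USD 25,000 floor — that alternative is enough. Condition met.
  → The court lacks jurisdiction.
Courts with jurisdiction: the Yarley Court of Common Pleas — 1 in total.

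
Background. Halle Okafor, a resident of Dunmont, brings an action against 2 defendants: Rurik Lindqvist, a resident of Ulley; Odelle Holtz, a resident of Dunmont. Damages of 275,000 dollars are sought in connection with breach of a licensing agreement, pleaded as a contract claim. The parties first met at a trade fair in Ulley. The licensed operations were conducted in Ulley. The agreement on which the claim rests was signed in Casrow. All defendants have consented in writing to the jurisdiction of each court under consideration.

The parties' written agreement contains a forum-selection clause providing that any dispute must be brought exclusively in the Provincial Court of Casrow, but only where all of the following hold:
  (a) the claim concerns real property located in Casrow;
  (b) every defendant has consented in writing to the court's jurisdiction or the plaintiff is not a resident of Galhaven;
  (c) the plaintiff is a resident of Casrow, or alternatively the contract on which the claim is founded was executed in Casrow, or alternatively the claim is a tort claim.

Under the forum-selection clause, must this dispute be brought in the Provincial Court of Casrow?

The Provincial Court of Casrow:
  (a) The claim does not concern real property. Condition not met.
  (b) Every defendant has filed written consent, so this disjunct is met. Satisfied.
  (c) The contract was executed in Casrow, so one alternative holds. Met.
  → The clause does not apply.

No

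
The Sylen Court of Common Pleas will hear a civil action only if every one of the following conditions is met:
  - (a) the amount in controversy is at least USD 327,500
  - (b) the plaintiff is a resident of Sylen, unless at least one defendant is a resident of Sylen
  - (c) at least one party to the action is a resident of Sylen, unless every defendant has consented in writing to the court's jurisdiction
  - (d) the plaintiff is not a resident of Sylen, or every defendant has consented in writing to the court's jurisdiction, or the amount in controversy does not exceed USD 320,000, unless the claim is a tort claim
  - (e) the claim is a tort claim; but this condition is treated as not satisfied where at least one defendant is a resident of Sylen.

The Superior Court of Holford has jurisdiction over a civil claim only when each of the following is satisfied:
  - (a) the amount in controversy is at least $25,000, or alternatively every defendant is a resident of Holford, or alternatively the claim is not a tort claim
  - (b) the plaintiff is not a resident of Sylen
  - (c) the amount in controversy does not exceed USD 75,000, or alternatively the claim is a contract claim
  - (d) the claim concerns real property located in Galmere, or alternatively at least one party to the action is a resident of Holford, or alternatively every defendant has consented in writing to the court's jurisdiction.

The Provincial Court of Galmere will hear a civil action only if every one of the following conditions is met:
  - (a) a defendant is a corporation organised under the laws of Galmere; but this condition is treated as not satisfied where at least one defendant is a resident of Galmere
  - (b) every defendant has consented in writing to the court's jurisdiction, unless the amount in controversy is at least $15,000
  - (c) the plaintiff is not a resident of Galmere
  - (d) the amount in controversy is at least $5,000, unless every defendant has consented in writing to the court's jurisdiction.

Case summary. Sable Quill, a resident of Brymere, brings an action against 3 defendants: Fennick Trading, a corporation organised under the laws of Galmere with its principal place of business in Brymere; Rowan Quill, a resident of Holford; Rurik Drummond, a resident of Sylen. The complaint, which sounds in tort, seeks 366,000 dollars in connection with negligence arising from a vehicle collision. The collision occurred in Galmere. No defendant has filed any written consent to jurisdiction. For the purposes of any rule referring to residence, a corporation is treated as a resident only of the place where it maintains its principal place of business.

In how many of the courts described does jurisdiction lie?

The Sylen Court of Common Pleas:
  (a) The amount in controversy is USD 366,000, which meets the 327,500 dollars floor. Met.
  (b) The plaintiff resides in Brymere, not Sylen. But Rurik Drummond resides in Sylen, and the 'unless' clause therefore excuses the requirement. Met.
  (c) Rurik Drummond resides in Sylen. Condition met.
  (d) The plaintiff resides in Brymere, which is not Sylen, so one alternative holds. Met.
  (e) The claim is a tort claim. But Rurik Drummond resides in Sylen, triggering the carve-out and defeating this condition. Not satisfied.
  → The court lacks jurisdiction.
The Superior Court of Holford:
  (a) The amount in controversy is USD 366,000, which meets the USD 25,000 floor, so one alternative holds. Condition met.
  (b) The plaintiff resides in Brymere, which is not Sylen. Met.
  (c) The amount in controversy is USD 366,000, above the USD 75,000 ceiling; the claim is a tort claim, not a contract claim — every alternative fails. Condition not met.
  (d) Rowan Quill resides in Holford, which satisfies one of the alternatives. Met.
  → Not every requirement is met — no jurisdiction.
The Provincial Court of Galmere:
  (a) Fennick Trading is organised under the laws of Galmere. The carve-out does not apply: no defendant resides in Galmere (they reside in Brymere, Holford, Sylen). Met.
  (b) No such written consent has been filed. However, the amount in controversy is USD 366,000, which meets the $15,000 floor, so the 'unless' proviso supplies this condition. Condition met.
  (c) The plaintiff resides in Brymere, which is not Galmere. Satisfied.
  (d) The amount in controversy is $366,000, which meets the $5,000 floor. Satisfied.
  → The court has jurisdiction.
Courts with jurisdiction: the Provincial Court of Galmere — 1 in total.

1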